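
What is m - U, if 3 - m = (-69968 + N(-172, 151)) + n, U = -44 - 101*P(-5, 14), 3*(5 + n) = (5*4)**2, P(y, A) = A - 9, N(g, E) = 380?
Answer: 210035/3 ≈ 70012.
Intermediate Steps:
P(y, A) = -9 + A
n = 385/3 (n = -5 + (5*4)**2/3 = -5 + (1/3)*20**2 = -5 + (1/3)*400 = -5 + 400/3 = 385/3 ≈ 128.33)
U = -549 (U = -44 - 101*(-9 + 14) = -44 - 101*5 = -44 - 505 = -549)
m = 208388/3 (m = 3 - ((-69968 + 380) + 385/3) = 3 - (-69588 + 385/3) = 3 - 1*(-208379/3) = 3 + 208379/3 = 208388/3 ≈ 69463.)
m - U = 208388/3 - 1*(-549) = 208388/3 + 549 = 210035/3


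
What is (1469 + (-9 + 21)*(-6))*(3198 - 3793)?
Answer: -831215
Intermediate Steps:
(1469 + (-9 + 21)*(-6))*(3198 - 3793) = (1469 + 12*(-6))*(-595) = (1469 - 72)*(-595) = 1397*(-595) = -831215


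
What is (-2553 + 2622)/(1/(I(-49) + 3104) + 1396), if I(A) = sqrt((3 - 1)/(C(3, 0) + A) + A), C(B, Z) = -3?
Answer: 804326426922/16273042769675 + 23*I*sqrt(1326)/32546085539350 ≈ 0.049427 + 2.5734e-11*I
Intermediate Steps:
I(A) = sqrt(A + 2/(-3 + A)) (I(A) = sqrt((3 - 1)/(-3 + A) + A) = sqrt(2/(-3 + A) + A) = sqrt(A + 2/(-3 + A)))
(-2553 + 2622)/(1/(I(-49) + 3104) + 1396) = (-2553 + 2622)/(1/(sqrt((2 - 49*(-3 - 49))/(-3 - 49)) + 3104) + 1396) = 69/(1/(sqrt((2 - 49*(-52))/(-52)) + 3104) + 1396) = 69/(1/(sqrt(-(2 + 2548)/52) + 3104) + 1396) = 69/(1/(sqrt(-1/52*2550) + 3104) + 1396) = 69/(1/(sqrt(-1275/26) + 3104) + 1396) = 69/(1/(5*I*sqrt(1326)/26 + 3104) + 1396) = 69/(1/(3104 + 5*I*sqrt(1326)/26) + 1396) = 69/(1396 + 1/(3104 + 5*I*sqrt(1326)/26))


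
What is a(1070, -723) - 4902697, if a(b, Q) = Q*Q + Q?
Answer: -4380691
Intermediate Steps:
a(b, Q) = Q + Q² (a(b, Q) = Q² + Q = Q + Q²)
a(1070, -723) - 4902697 = -723*(1 - 723) - 4902697 = -723*(-722) - 4902697 = 522006 - 4902697 = -4380691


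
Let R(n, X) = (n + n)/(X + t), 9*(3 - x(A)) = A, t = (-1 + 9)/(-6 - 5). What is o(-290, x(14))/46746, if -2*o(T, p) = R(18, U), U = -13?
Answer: 11/392147 ≈ 2.8051e-5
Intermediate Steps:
t = -8/11 (t = 8/(-11) = 8*(-1/11) = -8/11 ≈ -0.72727)
x(A) = 3 - A/9
R(n, X) = 2*n/(-8/11 + X) (R(n, X) = (n + n)/(X - 8/11) = (2*n)/(-8/11 + X) = 2*n/(-8/11 + X))
o(T, p) = 198/151 (o(T, p) = -11*18/(-8 + 11*(-13)) = -11*18/(-8 - 143) = -11*18/(-151) = -11*18*(-1)/151 = -½*(-396/151) = 198/151)
o(-290, x(14))/46746 = (198/151)/46746 = (198/151)*(1/46746) = 11/392147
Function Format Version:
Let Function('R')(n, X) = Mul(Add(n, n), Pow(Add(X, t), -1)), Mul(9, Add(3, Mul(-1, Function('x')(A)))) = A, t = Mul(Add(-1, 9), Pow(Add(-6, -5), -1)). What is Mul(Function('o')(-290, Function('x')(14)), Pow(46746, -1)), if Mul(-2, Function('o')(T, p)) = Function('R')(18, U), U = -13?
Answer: Rational(11, 392147) ≈ 2.8051e-5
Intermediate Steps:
t = Rational(-8, 11) (t = Mul(8, Pow(-11, -1)) = Mul(8, Rational(-1, 11)) = Rational(-8, 11) ≈ -0.72727)
Function('x')(A) = Add(3, Mul(Rational(-1, 9), A))
Function('R')(n, X) = Mul(2, n, Pow(Add(Rational(-8, 11), X), -1)) (Function('R')(n, X) = Mul(Add(n, n), Pow(Add(X, Rational(-8, 11)), -1)) = Mul(Mul(2, n), Pow(Add(Rational(-8, 11), X), -1)) = Mul(2, n, Pow(Add(Rational(-8, 11), X), -1)))
Function('o')(T, p) = Rational(198, 151) (Function('o')(T, p) = Mul(Rational(-1, 2), Mul(22, 18, Pow(Add(-8, Mul(11, -13)), -1))) = Mul(Rational(-1, 2), Mul(22, 18, Pow(Add(-8, -143), -1))) = Mul(Rational(-1, 2), Mul(22, 18, Pow(-151, -1))) = Mul(Rational(-1, 2), Mul(22, 18, Rational(-1, 151))) = Mul(Rational(-1, 2), Rational(-396, 151)) = Rational(198, 151))
Mul(Function('o')(-290, Function('x')(14)), Pow(46746, -1)) = Mul(Rational(198, 151), Pow(46746, -1)) = Mul(Rational(198, 151), Rational(1, 46746)) = Rational(11, 392147)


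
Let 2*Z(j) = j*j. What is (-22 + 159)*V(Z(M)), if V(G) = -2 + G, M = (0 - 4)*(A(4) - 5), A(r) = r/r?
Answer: 17262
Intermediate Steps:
A(r) = 1
M = 16 (M = (0 - 4)*(1 - 5) = -4*(-4) = 16)
Z(j) = j²/2 (Z(j) = (j*j)/2 = j²/2)
(-22 + 159)*V(Z(M)) = (-22 + 159)*(-2 + (½)*16²) = 137*(-2 + (½)*256) = 137*(-2 + 128) = 137*126 = 17262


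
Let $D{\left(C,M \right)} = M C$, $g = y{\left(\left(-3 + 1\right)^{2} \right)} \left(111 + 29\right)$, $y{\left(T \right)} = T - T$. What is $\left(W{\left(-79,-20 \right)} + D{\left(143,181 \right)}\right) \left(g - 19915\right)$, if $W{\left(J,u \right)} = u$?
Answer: $-515061645$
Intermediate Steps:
$y{\left(T \right)} = 0$
$g = 0$ ($g = 0 \left(111 + 29\right) = 0 \cdot 140 = 0$)
$D{\left(C,M \right)} = C M$
$\left(W{\left(-79,-20 \right)} + D{\left(143,181 \right)}\right) \left(g - 19915\right) = \left(-20 + 143 \cdot 181\right) \left(0 - 19915\right) = \left(-20 + 25883\right) \left(-19915\right) = 25863 \left(-19915\right) = -515061645$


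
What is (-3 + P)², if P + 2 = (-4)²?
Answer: 121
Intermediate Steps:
P = 14 (P = -2 + (-4)² = -2 + 16 = 14)
(-3 + P)² = (-3 + 14)² = 11² = 121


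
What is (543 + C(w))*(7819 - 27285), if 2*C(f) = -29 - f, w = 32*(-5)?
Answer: -11845061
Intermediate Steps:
w = -160
C(f) = -29/2 - f/2 (C(f) = (-29 - f)/2 = -29/2 - f/2)
(543 + C(w))*(7819 - 27285) = (543 + (-29/2 - 1/2*(-160)))*(7819 - 27285) = (543 + (-29/2 + 80))*(-19466) = (543 + 131/2)*(-19466) = (1217/2)*(-19466) = -11845061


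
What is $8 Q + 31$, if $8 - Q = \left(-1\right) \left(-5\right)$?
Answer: $55$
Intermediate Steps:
$Q = 3$ ($Q = 8 - \left(-1\right) \left(-5\right) = 8 - 5 = 3$)
$8 Q + 31 = 8 \cdot 3 + 31 = 24 + 31 = 55$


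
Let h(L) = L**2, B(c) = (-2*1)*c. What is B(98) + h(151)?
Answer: 22605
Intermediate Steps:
B(c) = -2*c
B(98) + h(151) = -2*98 + 151**2 = -196 + 22801 = 22605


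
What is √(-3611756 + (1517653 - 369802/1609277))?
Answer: I*√5423250878632040241/1609277 ≈ 1447.1*I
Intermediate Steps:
√(-3611756 + (1517653 - 369802/1609277)) = √(-3611756 + 2442323697079/1609277) = √(-3369992163333/1609277) = I*√5423250878632040241/1609277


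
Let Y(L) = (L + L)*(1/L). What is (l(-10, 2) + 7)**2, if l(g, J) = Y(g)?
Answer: 81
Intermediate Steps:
Y(L) = 2 (Y(L) = (2*L)/L = 2)
l(g, J) = 2
(l(-10, 2) + 7)**2 = (2 + 7)**2 = 9**2 = 81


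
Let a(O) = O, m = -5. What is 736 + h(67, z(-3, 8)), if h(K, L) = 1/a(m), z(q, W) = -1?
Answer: 3679/5 ≈ 735.80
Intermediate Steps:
h(K, L) = -⅕ (h(K, L) = 1/(-5) = -⅕)
736 + h(67, z(-3, 8)) = 736 - ⅕ = 3679/5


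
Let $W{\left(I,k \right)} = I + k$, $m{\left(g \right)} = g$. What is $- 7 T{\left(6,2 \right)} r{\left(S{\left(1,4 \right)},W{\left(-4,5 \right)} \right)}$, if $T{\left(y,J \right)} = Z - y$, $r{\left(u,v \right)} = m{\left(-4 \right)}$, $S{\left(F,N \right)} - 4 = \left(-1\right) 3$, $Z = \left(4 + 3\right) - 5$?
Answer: $-112$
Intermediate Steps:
$Z = 2$ ($Z = 7 - 5 = 2$)
$S{\left(F,N \right)} = 1$ ($S{\left(F,N \right)} = 4 - 3 = 1$)
$r{\left(u,v \right)} = -4$
$T{\left(y,J \right)} = 2 - y$
$- 7 T{\left(6,2 \right)} r{\left(S{\left(1,4 \right)},W{\left(-4,5 \right)} \right)} = - 7 \left(2 - 6\right) \left(-4\right) = \left(-7\right) \left(-4\right) \left(-4\right) = 28 \left(-4\right) = -112$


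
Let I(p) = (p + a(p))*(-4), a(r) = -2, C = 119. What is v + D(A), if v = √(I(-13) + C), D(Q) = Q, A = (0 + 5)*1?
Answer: 5 + √179 ≈ 18.379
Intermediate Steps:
A = 5 (A = 5*1 = 5)
I(p) = 8 - 4*p (I(p) = (p - 2)*(-4) = (-2 + p)*(-4) = 8 - 4*p)
v = √179 (v = √((8 - 4*(-13)) + 119) = √((8 + 52) + 119) = √(60 + 119) = √179 ≈ 13.379)
v + D(A) = √179 + 5 = 5 + √179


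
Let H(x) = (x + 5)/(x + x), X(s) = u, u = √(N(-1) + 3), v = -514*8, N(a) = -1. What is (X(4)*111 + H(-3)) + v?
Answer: -12337/3 + 111*√2 ≈ -3955.4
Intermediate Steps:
v = -4112
u = √2 (u = √(-1 + 3) = √2 ≈ 1.4142)
X(s) = √2
H(x) = (5 + x)/(2*x) (H(x) = (5 + x)/((2*x)) = (5 + x)*(1/(2*x)) = (5 + x)/(2*x))
(X(4)*111 + H(-3)) + v = (√2*111 + (½)*(5 - 3)/(-3)) - 4112 = (111*√2 + (½)*(-⅓)*2) - 4112 = (111*√2 - ⅓) - 4112 = (-⅓ + 111*√2) - 4112 = -12337/3 + 111*√2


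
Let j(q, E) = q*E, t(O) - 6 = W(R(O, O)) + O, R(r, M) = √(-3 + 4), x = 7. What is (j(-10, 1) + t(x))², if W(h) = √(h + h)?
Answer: (3 + √2)² ≈ 19.485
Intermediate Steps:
R(r, M) = 1 (R(r, M) = √1 = 1)
W(h) = √2*√h (W(h) = √(2*h) = √2*√h)
t(O) = 6 + O + √2 (t(O) = 6 + (√2*√1 + O) = 6 + (√2*1 + O) = 6 + (√2 + O) = 6 + (O + √2) = 6 + O + √2)
j(q, E) = E*q
(j(-10, 1) + t(x))² = (1*(-10) + (6 + 7 + √2))² = (-10 + (13 + √2))² = (3 + √2)²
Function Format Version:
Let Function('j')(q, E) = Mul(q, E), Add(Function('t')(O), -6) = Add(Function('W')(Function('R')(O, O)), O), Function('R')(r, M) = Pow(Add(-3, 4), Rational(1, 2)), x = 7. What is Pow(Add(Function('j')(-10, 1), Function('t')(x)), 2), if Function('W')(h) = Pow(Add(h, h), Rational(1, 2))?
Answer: Pow(Add(3, Pow(2, Rational(1, 2))), 2) ≈ 19.485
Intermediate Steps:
Function('R')(r, M) = 1 (Function('R')(r, M) = Pow(1, Rational(1, 2)) = 1)
Function('W')(h) = Mul(Pow(2, Rational(1, 2)), Pow(h, Rational(1, 2))) (Function('W')(h) = Pow(Mul(2, h), Rational(1, 2)) = Mul(Pow(2, Rational(1, 2)), Pow(h, Rational(1, 2))))
Function('t')(O) = Add(6, O, Pow(2, Rational(1, 2))) (Function('t')(O) = Add(6, Add(Mul(Pow(2, Rational(1, 2)), Pow(1, Rational(1, 2))), O)) = Add(6, Add(Mul(Pow(2, Rational(1, 2)), 1), O)) = Add(6, Add(Pow(2, Rational(1, 2)), O)) = Add(6, Add(O, Pow(2, Rational(1, 2)))) = Add(6, O, Pow(2, Rational(1, 2))))
Function('j')(q, E) = Mul(E, q)
Pow(Add(Function('j')(-10, 1), Function('t')(x)), 2) = Pow(Add(Mul(1, -10), Add(6, 7, Pow(2, Rational(1, 2)))), 2) = Pow(Add(-10, Add(13, Pow(2, Rational(1, 2)))), 2) = Pow(Add(3, Pow(2, Rational(1, 2))), 2)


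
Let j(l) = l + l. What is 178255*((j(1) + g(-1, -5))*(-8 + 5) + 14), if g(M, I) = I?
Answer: 4099865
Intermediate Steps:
j(l) = 2*l
178255*((j(1) + g(-1, -5))*(-8 + 5) + 14) = 178255*((2*1 - 5)*(-8 + 5) + 14) = 178255*((2 - 5)*(-3) + 14) = 178255*(-3*(-3) + 14) = 178255*(9 + 14) = 178255*23 = 4099865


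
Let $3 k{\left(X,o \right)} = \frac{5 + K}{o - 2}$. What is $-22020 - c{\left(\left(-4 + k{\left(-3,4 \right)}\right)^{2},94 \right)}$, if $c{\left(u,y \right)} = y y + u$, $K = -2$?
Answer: $- \frac{123473}{4} \approx -30868.0$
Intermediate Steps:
$k{\left(X,o \right)} = \frac{1}{-2 + o}$ ($k{\left(X,o \right)} = \frac{\left(5 - 2\right) \frac{1}{o - 2}}{3} = \frac{3 \frac{1}{-2 + o}}{3} = \frac{1}{-2 + o}$)
$c{\left(u,y \right)} = u + y^{2}$ ($c{\left(u,y \right)} = y^{2} + u = u + y^{2}$)
$-22020 - c{\left(\left(-4 + k{\left(-3,4 \right)}\right)^{2},94 \right)} = -22020 - \left(\left(-4 + \frac{1}{-2 + 4}\right)^{2} + 94^{2}\right) = -22020 - \left(\left(-4 + \frac{1}{2}\right)^{2} + 8836\right) = -22020 - \left(\left(- \frac{7}{2}\right)^{2} + 8836\right) = -22020 - \left(\frac{49}{4} + 8836\right) = -22020 - \frac{35393}{4} = - \frac{123473}{4}$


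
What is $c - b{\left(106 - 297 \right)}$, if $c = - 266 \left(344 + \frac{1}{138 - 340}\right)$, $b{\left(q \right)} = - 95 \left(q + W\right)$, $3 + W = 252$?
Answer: $- \frac{8685261}{101} \approx -85993.0$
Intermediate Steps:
$W = 249$ ($W = -3 + 252 = 249$)
$b{\left(q \right)} = -23655 - 95 q$ ($b{\left(q \right)} = - 95 \left(q + 249\right) = - 95 \left(249 + q\right) = -23655 - 95 q$)
$c = - \frac{9241771}{101}$ ($c = - 266 \left(344 + \frac{1}{-202}\right) = - 266 \left(344 - \frac{1}{202}\right) = \left(-266\right) \frac{69487}{202} = - \frac{9241771}{101} \approx -91503.0$)
$c - b{\left(106 - 297 \right)} = - \frac{9241771}{101} - \left(-23655 - 95 \left(106 - 297\right)\right) = - \frac{9241771}{101} - \left(-23655 - -18145\right) = - \frac{9241771}{101} - \left(-23655 + 18145\right) = - \frac{9241771}{101} - -5510 = - \frac{9241771}{101} + 5510 = - \frac{8685261}{101}$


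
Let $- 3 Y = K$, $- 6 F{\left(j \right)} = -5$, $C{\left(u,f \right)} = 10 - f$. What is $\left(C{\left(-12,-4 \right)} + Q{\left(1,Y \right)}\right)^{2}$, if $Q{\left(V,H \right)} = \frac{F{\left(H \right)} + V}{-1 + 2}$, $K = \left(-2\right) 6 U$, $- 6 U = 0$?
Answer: $\frac{9025}{36} \approx 250.69$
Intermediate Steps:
$F{\left(j \right)} = \frac{5}{6}$ ($F{\left(j \right)} = \left(- \frac{1}{6}\right) \left(-5\right) = \frac{5}{6}$)
$U = 0$ ($U = \left(- \frac{1}{6}\right) 0 = 0$)
$K = 0$ ($K = \left(-2\right) 6 \cdot 0 = \left(-12\right) 0 = 0$)
$Y = 0$ ($Y = \left(- \frac{1}{3}\right) 0 = 0$)
$Q{\left(V,H \right)} = \frac{5}{6} + V$ ($Q{\left(V,H \right)} = \frac{\frac{5}{6} + V}{-1 + 2} = \frac{\frac{5}{6} + V}{1} = \left(\frac{5}{6} + V\right) 1 = \frac{5}{6} + V$)
$\left(C{\left(-12,-4 \right)} + Q{\left(1,Y \right)}\right)^{2} = \left(\left(10 - -4\right) + \left(\frac{5}{6} + 1\right)\right)^{2} = \left(\left(10 + 4\right) + \frac{11}{6}\right)^{2} = \left(14 + \frac{11}{6}\right)^{2} = \left(\frac{95}{6}\right)^{2} = \frac{9025}{36}$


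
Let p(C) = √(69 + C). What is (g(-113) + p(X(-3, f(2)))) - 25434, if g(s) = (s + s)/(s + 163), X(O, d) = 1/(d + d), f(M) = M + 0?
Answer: -635963/25 + √277/2 ≈ -25430.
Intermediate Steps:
f(M) = M
X(O, d) = 1/(2*d)
g(s) = 2*s/(163 + s) (g(s) = (2*s)/(163 + s) = 2*s/(163 + s))
(g(-113) + p(X(-3, f(2)))) - 25434 = (2*(-113)/(163 - 113) + √(69 + (½)/2)) - 25434 = (2*(-113)/50 + √(69 + (½)*(½))) - 25434 = (2*(-113)*(1/50) + √(69 + ¼)) - 25434 = (-113/25 + √(277/4)) - 25434 = (-113/25 + √277/2) - 25434 = -635963/25 + √277/2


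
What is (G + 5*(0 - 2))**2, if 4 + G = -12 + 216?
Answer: 36100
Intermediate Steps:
G = 200 (G = -4 + (-12 + 216) = -4 + 204 = 200)
(G + 5*(0 - 2))**2 = (200 + 5*(0 - 2))**2 = (200 + 5*(-2))**2 = (200 - 10)**2 = 190**2 = 36100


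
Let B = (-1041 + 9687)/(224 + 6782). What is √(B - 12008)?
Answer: I*√147335132603/3503 ≈ 109.58*I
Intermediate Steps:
B = 4323/3503 (B = 8646/7006 = 8646*(1/7006) = 4323/3503 ≈ 1.2341)
√(B - 12008) = √(4323/3503 - 12008) = √(-42059701/3503) = I*√147335132603/3503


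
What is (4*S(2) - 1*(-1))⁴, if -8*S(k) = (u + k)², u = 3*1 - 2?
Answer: 2401/16 ≈ 150.06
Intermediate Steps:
u = 1 (u = 3 - 2 = 1)
S(k) = -(1 + k)²/8
(4*S(2) - 1*(-1))⁴ = (4*(-(1 + 2)²/8) - 1*(-1))⁴ = (4*(-⅛*3²) + 1)⁴ = (4*(-⅛*9) + 1)⁴ = (4*(-9/8) + 1)⁴ = (-9/2 + 1)⁴ = (-7/2)⁴ = 2401/16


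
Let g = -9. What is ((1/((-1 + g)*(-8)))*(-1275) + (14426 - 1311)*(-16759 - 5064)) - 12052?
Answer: -4579531407/16 ≈ -2.8622e+8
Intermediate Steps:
((1/((-1 + g)*(-8)))*(-1275) + (14426 - 1311)*(-16759 - 5064)) - 12052 = ((1/(-1 - 9*(-8)))*(-1275) + (14426 - 1311)*(-16759 - 5064)) - 12052 = ((-1/8/(-10))*(-1275) + 13115*(-21823)) - 12052 = (-1/10*(-1/8)*(-1275) - 286208645) - 12052 = ((1/80)*(-1275) - 286208645) - 12052 = (-255/16 - 286208645) - 12052 = -4579338575/16 - 12052 = -4579531407/16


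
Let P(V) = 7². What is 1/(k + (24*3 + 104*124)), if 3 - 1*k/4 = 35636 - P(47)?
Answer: -1/129368 ≈ -7.7299e-6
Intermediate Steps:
P(V) = 49
k = -142336 (k = 12 - 4*(35636 - 1*49) = 12 - 4*(35636 - 49) = 12 - 4*35587 = 12 - 142348 = -142336)
1/(k + (24*3 + 104*124)) = 1/(-142336 + (24*3 + 104*124)) = 1/(-142336 + (72 + 12896)) = 1/(-142336 + 12968) = 1/(-129368) = -1/129368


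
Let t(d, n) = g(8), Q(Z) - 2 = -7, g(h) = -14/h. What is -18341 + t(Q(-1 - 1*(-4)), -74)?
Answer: -73371/4 ≈ -18343.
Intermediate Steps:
Q(Z) = -5 (Q(Z) = 2 - 7 = -5)
t(d, n) = -7/4 (t(d, n) = -14/8 = -14*⅛ = -7/4)
-18341 + t(Q(-1 - 1*(-4)), -74) = -18341 - 7/4 = -73371/4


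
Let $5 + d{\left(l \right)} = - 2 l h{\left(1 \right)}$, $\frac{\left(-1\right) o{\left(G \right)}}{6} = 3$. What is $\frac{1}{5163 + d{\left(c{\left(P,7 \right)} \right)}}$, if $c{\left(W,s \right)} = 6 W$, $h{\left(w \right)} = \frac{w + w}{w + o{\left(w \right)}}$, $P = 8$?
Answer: $\frac{17}{87878} \approx 0.00019345$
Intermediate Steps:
$o{\left(G \right)} = -18$ ($o{\left(G \right)} = \left(-6\right) 3 = -18$)
$h{\left(w \right)} = \frac{2 w}{-18 + w}$ ($h{\left(w \right)} = \frac{w + w}{w - 18} = \frac{2 w}{-18 + w}$)
$d{\left(l \right)} = -5 + \frac{4 l}{17}$ ($d{\left(l \right)} = -5 + - 2 l 2 \cdot 1 \frac{1}{-18 + 1} = -5 + - 2 l 2 \cdot 1 \frac{1}{-17} = -5 + - 2 l 2 \cdot 1 \left(- \frac{1}{17}\right) = -5 + - 2 l \left(- \frac{2}{17}\right) = -5 + \frac{4 l}{17}$)
$\frac{1}{5163 + d{\left(c{\left(P,7 \right)} \right)}} = \frac{1}{5163 - \left(5 - \frac{4 \cdot 6 \cdot 8}{17}\right)} = \frac{1}{5163 + \left(-5 + \frac{4}{17} \cdot 48\right)} = \frac{1}{5163 + \left(-5 + \frac{192}{17}\right)} = \frac{1}{5163 + \frac{107}{17}} = \frac{1}{\frac{87878}{17}} = \frac{17}{87878}$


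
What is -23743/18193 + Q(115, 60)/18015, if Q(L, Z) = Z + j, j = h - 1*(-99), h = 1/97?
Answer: -41209215233/31791448815 ≈ -1.2962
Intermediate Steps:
h = 1/97 ≈ 0.010309
j = 9604/97 (j = 1/97 - 1*(-99) = 1/97 + 99 = 9604/97 ≈ 99.010)
Q(L, Z) = 9604/97 + Z (Q(L, Z) = Z + 9604/97 = 9604/97 + Z)
-23743/18193 + Q(115, 60)/18015 = -23743/18193 + (9604/97 + 60)/18015 = -23743*1/18193 + (15424/97)*(1/18015) = -23743/18193 + 15424/1747455 = -41209215233/31791448815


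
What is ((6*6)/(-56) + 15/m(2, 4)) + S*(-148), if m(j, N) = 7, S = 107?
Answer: -31669/2 ≈ -15835.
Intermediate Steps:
((6*6)/(-56) + 15/m(2, 4)) + S*(-148) = ((6*6)/(-56) + 15/7) + 107*(-148) = (36*(-1/56) + 15*(⅐)) - 15836 = (-9/14 + 15/7) - 15836 = 3/2 - 15836 = -31669/2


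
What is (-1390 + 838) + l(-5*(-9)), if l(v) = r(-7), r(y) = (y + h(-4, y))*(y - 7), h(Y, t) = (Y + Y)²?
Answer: -1350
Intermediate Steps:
h(Y, t) = 4*Y² (h(Y, t) = (2*Y)² = 4*Y²)
r(y) = (-7 + y)*(64 + y) (r(y) = (y + 4*(-4)²)*(y - 7) = (y + 4*16)*(-7 + y) = (y + 64)*(-7 + y) = (64 + y)*(-7 + y) = (-7 + y)*(64 + y))
l(v) = -798 (l(v) = -448 + (-7)² + 57*(-7) = -448 + 49 - 399 = -798)
(-1390 + 838) + l(-5*(-9)) = (-1390 + 838) - 798 = -552 - 798 = -1350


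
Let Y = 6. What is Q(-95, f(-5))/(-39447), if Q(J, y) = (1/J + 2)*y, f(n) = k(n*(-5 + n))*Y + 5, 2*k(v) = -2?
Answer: 7/138795 ≈ 5.0434e-5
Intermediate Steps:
k(v) = -1 (k(v) = (½)*(-2) = -1)
f(n) = -1 (f(n) = -1*6 + 5 = -6 + 5 = -1)
Q(J, y) = y*(2 + 1/J) (Q(J, y) = (2 + 1/J)*y = y*(2 + 1/J))
Q(-95, f(-5))/(-39447) = (2*(-1) - 1/(-95))/(-39447) = (-2 - 1*(-1/95))*(-1/39447) = (-2 + 1/95)*(-1/39447) = -189/95*(-1/39447) = 7/138795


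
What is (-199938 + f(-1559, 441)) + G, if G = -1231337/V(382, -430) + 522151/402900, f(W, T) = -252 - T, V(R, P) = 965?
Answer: -15700126731017/77759700 ≈ -2.0191e+5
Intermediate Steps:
G = -99120360317/77759700 (G = -1231337/965 + 522151/402900 = -99120360317/77759700 ≈ -1274.7)
(-199938 + f(-1559, 441)) + G = (-199938 + (-252 - 1*441)) - 99120360317/77759700 = (-199938 + (-252 - 441)) - 99120360317/77759700 = (-199938 - 693) - 99120360317/77759700 = -200631 - 99120360317/77759700 = -15700126731017/77759700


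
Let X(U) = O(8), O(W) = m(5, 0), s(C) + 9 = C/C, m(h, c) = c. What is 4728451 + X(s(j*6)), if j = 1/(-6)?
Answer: 4728451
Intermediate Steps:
j = -⅙ ≈ -0.16667
s(C) = -8 (s(C) = -9 + C/C = -9 + 1 = -8)
O(W) = 0
X(U) = 0
4728451 + X(s(j*6)) = 4728451 + 0 = 4728451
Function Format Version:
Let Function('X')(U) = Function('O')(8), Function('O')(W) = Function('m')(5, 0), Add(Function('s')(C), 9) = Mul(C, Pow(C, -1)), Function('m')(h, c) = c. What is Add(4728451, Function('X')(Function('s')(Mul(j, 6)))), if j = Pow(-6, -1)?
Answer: 4728451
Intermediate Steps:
j = Rational(-1, 6) ≈ -0.16667
Function('s')(C) = -8 (Function('s')(C) = Add(-9, Mul(C, Pow(C, -1))) = Add(-9, 1) = -8)
Function('O')(W) = 0
Function('X')(U) = 0
Add(4728451, Function('X')(Function('s')(Mul(j, 6)))) = Add(4728451, 0) = 4728451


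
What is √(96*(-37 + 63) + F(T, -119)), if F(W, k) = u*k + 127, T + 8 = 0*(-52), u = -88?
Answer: 3*√1455 ≈ 114.43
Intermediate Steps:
T = -8 (T = -8 + 0*(-52) = -8 + 0 = -8)
F(W, k) = 127 - 88*k (F(W, k) = -88*k + 127 = 127 - 88*k)
√(96*(-37 + 63) + F(T, -119)) = √(96*(-37 + 63) + (127 - 88*(-119))) = √(96*26 + (127 + 10472)) = √(2496 + 10599) = √13095 = 3*√1455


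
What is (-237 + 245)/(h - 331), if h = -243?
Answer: -4/287 ≈ -0.013937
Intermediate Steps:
(-237 + 245)/(h - 331) = (-237 + 245)/(-243 - 331) = 8/(-574) = 8*(-1/574) = -4/287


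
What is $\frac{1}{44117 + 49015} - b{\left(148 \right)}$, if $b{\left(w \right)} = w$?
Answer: $- \frac{13783535}{93132} \approx -148.0$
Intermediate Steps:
$\frac{1}{44117 + 49015} - b{\left(148 \right)} = \frac{1}{44117 + 49015} - 148 = \frac{1}{93132} - 148 = - \frac{13783535}{93132}$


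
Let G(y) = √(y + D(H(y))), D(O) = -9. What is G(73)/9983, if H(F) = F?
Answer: 8/9983 ≈ 0.00080136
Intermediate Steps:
G(y) = √(-9 + y) (G(y) = √(y - 9) = √(-9 + y))
G(73)/9983 = √(-9 + 73)/9983 = √64*(1/9983) = 8*(1/9983) = 8/9983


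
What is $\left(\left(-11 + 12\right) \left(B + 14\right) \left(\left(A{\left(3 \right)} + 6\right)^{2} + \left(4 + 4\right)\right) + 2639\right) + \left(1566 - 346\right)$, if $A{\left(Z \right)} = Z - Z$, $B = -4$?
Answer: $4299$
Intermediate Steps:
$A{\left(Z \right)} = 0$
$\left(\left(-11 + 12\right) \left(B + 14\right) \left(\left(A{\left(3 \right)} + 6\right)^{2} + \left(4 + 4\right)\right) + 2639\right) + \left(1566 - 346\right) = \left(\left(-11 + 12\right) \left(-4 + 14\right) \left(\left(0 + 6\right)^{2} + \left(4 + 4\right)\right) + 2639\right) + \left(1566 - 346\right) = \left(1 \cdot 10 \left(6^{2} + 8\right) + 2639\right) + \left(1566 - 346\right) = \left(10 \left(36 + 8\right) + 2639\right) + 1220 = \left(10 \cdot 44 + 2639\right) + 1220 = \left(440 + 2639\right) + 1220 = 3079 + 1220 = 4299$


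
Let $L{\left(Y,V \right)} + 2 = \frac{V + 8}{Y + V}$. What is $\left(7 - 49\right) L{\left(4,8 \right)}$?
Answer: $28$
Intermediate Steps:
$L{\left(Y,V \right)} = -2 + \frac{8 + V}{V + Y}$ ($L{\left(Y,V \right)} = -2 + \frac{V + 8}{Y + V} = -2 + \frac{8 + V}{V + Y}$)
$\left(7 - 49\right) L{\left(4,8 \right)} = \left(7 - 49\right) \frac{8 - 8 - 8}{8 + 4} = - 42 \frac{8 - 8 - 8}{12} = - 42 \cdot \frac{1}{12} \left(-8\right) = \left(-42\right) \left(- \frac{2}{3}\right) = 28$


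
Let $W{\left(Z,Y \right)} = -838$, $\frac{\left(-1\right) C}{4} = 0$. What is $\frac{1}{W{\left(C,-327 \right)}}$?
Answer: $- \frac{1}{838} \approx -0.0011933$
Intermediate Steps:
$C = 0$ ($C = \left(-4\right) 0 = 0$)
$\frac{1}{W{\left(C,-327 \right)}} = \frac{1}{-838} = - \frac{1}{838}$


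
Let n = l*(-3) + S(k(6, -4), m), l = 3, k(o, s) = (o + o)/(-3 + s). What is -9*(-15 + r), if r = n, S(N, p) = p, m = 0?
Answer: 216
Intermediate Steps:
k(o, s) = 2*o/(-3 + s) (k(o, s) = (2*o)/(-3 + s) = 2*o/(-3 + s))
n = -9 (n = 3*(-3) + 0 = -9 + 0 = -9)
r = -9
-9*(-15 + r) = -9*(-15 - 9) = -9*(-24) = 216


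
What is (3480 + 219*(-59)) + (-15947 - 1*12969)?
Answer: -38357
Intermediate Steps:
(3480 + 219*(-59)) + (-15947 - 1*12969) = (3480 - 12921) + (-15947 - 12969) = -9441 - 28916 = -38357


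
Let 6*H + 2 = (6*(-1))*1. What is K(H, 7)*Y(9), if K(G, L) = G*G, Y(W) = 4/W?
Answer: 64/81 ≈ 0.79012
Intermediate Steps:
H = -4/3 (H = -1/3 + ((6*(-1))*1)/6 = -1/3 + (-6*1)/6 = -1/3 + (1/6)*(-6) = -1/3 - 1 = -4/3 ≈ -1.3333)
K(G, L) = G**2
K(H, 7)*Y(9) = (-4/3)**2*(4/9) = 16*(4*(1/9))/9 = (16/9)*(4/9) = 64/81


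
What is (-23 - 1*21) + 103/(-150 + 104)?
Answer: -2127/46 ≈ -46.239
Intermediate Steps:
(-23 - 1*21) + 103/(-150 + 104) = (-23 - 21) + 103/(-46) = -44 - 1/46*103 = -44 - 103/46 = -2127/46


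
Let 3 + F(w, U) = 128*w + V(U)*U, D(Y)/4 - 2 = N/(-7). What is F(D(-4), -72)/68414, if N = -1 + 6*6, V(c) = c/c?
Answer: -1611/68414 ≈ -0.023548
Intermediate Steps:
V(c) = 1
N = 35 (N = -1 + 36 = 35)
D(Y) = -12 (D(Y) = 8 + 4*(35/(-7)) = 8 + 4*(35*(-⅐)) = 8 + 4*(-5) = 8 - 20 = -12)
F(w, U) = -3 + U + 128*w (F(w, U) = -3 + (128*w + 1*U) = -3 + (128*w + U) = -3 + (U + 128*w) = -3 + U + 128*w)
F(D(-4), -72)/68414 = (-3 - 72 + 128*(-12))/68414 = (-3 - 72 - 1536)*(1/68414) = -1611*1/68414 = -1611/68414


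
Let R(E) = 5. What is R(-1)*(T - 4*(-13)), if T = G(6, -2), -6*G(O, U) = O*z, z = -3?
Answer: 275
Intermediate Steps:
G(O, U) = O/2 (G(O, U) = -O*(-3)/6 = -(-1)*O/2 = O/2)
T = 3 (T = (½)*6 = 3)
R(-1)*(T - 4*(-13)) = 5*(3 - 4*(-13)) = 5*(3 + 52) = 5*55 = 275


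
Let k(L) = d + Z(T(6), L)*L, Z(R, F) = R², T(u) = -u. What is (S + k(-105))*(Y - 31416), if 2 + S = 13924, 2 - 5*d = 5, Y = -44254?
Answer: -767399738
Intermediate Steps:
d = -⅗ (d = ⅖ - ⅕*5 = ⅖ - 1 = -⅗ ≈ -0.60000)
S = 13922 (S = -2 + 13924 = 13922)
k(L) = -⅗ + 36*L (k(L) = -⅗ + (-1*6)²*L = -⅗ + (-6)²*L = -⅗ + 36*L)
(S + k(-105))*(Y - 31416) = (13922 + (-⅗ + 36*(-105)))*(-44254 - 31416) = (13922 + (-⅗ - 3780))*(-75670) = (13922 - 18903/5)*(-75670) = (50707/5)*(-75670) = -767399738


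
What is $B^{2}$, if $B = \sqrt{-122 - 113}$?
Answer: $-235$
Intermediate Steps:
$B = i \sqrt{235}$ ($B = \sqrt{-235} = i \sqrt{235} \approx 15.33 i$)
$B^{2} = \left(i \sqrt{235}\right)^{2} = -235$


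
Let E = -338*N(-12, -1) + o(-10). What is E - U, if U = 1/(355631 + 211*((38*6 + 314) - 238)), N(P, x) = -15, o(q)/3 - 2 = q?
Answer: 2118184649/419775 ≈ 5046.0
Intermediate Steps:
o(q) = 6 + 3*q
E = 5046 (E = -338*(-15) + (6 + 3*(-10)) = 5070 + (6 - 30) = 5070 - 24 = 5046)
U = 1/419775 (U = 1/(355631 + 211*((228 + 314) - 238)) = 1/(355631 + 211*(542 - 238)) = 1/(355631 + 211*304) = 1/(355631 + 64144) = 1/419775 ≈ 2.3822e-6)
E - U = 5046 - 1*1/419775 = 5046 - 1/419775 = 2118184649/419775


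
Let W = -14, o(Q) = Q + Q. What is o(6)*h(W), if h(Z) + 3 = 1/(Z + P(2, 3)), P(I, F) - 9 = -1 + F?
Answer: -40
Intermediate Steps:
o(Q) = 2*Q
P(I, F) = 8 + F (P(I, F) = 9 + (-1 + F) = 8 + F)
h(Z) = -3 + 1/(11 + Z) (h(Z) = -3 + 1/(Z + (8 + 3)) = -3 + 1/(Z + 11) = -3 + 1/(11 + Z))
o(6)*h(W) = (2*6)*((-32 - 3*(-14))/(11 - 14)) = 12*((-32 + 42)/(-3)) = 12*(-⅓*10) = 12*(-10/3) = -40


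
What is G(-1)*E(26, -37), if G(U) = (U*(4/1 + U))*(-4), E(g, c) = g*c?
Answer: -11544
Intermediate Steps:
E(g, c) = c*g
G(U) = -4*U*(4 + U) (G(U) = (U*(4*1 + U))*(-4) = (U*(4 + U))*(-4) = -4*U*(4 + U))
G(-1)*E(26, -37) = (-4*(-1)*(4 - 1))*(-37*26) = -4*(-1)*3*(-962) = 12*(-962) = -11544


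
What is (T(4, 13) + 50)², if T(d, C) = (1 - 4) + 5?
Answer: 2704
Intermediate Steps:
T(d, C) = 2 (T(d, C) = -3 + 5 = 2)
(T(4, 13) + 50)² = (2 + 50)² = 52² = 2704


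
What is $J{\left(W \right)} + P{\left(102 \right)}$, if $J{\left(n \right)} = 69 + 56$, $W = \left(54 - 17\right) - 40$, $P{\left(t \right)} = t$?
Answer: $227$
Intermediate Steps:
$W = -3$ ($W = 37 - 40 = -3$)
$J{\left(n \right)} = 125$
$J{\left(W \right)} + P{\left(102 \right)} = 125 + 102 = 227$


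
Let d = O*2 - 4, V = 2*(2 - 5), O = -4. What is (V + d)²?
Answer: 324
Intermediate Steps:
V = -6 (V = 2*(-3) = -6)
d = -12 (d = -4*2 - 4 = -8 - 4 = -12)
(V + d)² = (-6 - 12)² = (-18)² = 324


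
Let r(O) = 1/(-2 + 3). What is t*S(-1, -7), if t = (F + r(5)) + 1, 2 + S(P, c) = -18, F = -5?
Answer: 60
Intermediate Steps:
S(P, c) = -20 (S(P, c) = -2 - 18 = -20)
r(O) = 1 (r(O) = 1/1 = 1)
t = -3 (t = (-5 + 1) + 1 = -4 + 1 = -3)
t*S(-1, -7) = -3*(-20) = 60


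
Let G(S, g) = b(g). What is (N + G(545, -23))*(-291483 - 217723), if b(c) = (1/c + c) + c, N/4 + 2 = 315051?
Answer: -14758546131494/23 ≈ -6.4168e+11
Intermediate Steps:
N = 1260196 (N = -8 + 4*315051 = -8 + 1260204 = 1260196)
b(c) = 1/c + 2*c (b(c) = (c + 1/c) + c = 1/c + 2*c)
G(S, g) = 1/g + 2*g
(N + G(545, -23))*(-291483 - 217723) = (1260196 + (1/(-23) + 2*(-23)))*(-291483 - 217723) = (1260196 + (-1/23 - 46))*(-509206) = (1260196 - 1059/23)*(-509206) = (28983449/23)*(-509206) = -14758546131494/23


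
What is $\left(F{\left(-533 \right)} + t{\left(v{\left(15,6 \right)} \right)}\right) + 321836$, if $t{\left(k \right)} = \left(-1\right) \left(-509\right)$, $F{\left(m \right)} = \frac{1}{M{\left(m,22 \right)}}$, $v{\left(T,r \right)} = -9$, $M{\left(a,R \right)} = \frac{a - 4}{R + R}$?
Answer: $\frac{173099221}{537} \approx 3.2235 \cdot 10^{5}$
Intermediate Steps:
$M{\left(a,R \right)} = \frac{-4 + a}{2 R}$
$F{\left(m \right)} = \frac{1}{- \frac{1}{11} + \frac{m}{44}}$ ($F{\left(m \right)} = \frac{1}{\frac{1}{2} \cdot \frac{1}{22} \left(-4 + m\right)} = \frac{1}{- \frac{1}{11} + \frac{m}{44}}$)
$t{\left(k \right)} = 509$
$\left(F{\left(-533 \right)} + t{\left(v{\left(15,6 \right)} \right)}\right) + 321836 = \left(\frac{44}{-4 - 533} + 509\right) + 321836 = \left(\frac{44}{-537} + 509\right) + 321836 = \left(44 \left(- \frac{1}{537}\right) + 509\right) + 321836 = \left(- \frac{44}{537} + 509\right) + 321836 = \frac{273289}{537} + 321836 = \frac{173099221}{537}$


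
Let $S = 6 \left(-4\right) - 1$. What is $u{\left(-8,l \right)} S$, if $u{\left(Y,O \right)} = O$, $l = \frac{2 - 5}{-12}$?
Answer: $- \frac{25}{4} \approx -6.25$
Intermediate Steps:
$l = \frac{1}{4}$ ($l = \left(-3\right) \left(- \frac{1}{12}\right) = \frac{1}{4} \approx 0.25$)
$S = -25$ ($S = -24 - 1 = -25$)
$u{\left(-8,l \right)} S = \frac{1}{4} \left(-25\right) = - \frac{25}{4}$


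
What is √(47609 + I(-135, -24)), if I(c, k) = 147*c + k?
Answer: 2*√6935 ≈ 166.55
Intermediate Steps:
I(c, k) = k + 147*c
√(47609 + I(-135, -24)) = √(47609 + (-24 + 147*(-135))) = √(47609 + (-24 - 19845)) = √(47609 - 19869) = √27740 = 2*√6935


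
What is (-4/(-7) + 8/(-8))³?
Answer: -27/343 ≈ -0.078717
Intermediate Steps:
(-4/(-7) + 8/(-8))³ = (-4*(-⅐) + 8*(-⅛))³ = (4/7 - 1)³ = (-3/7)³ = -27/343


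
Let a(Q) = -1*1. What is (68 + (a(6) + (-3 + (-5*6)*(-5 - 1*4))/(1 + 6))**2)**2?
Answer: 5031348624/2401 ≈ 2.0955e+6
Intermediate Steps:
a(Q) = -1
(68 + (a(6) + (-3 + (-5*6)*(-5 - 1*4))/(1 + 6))**2)**2 = (68 + (-1 + (-3 + (-5*6)*(-5 - 1*4))/(1 + 6))**2)**2 = (68 + (-1 + (-3 - 30*(-5 - 4))/7)**2)**2 = (68 + (-1 + (-3 - 30*(-9))*(1/7))**2)**2 = (68 + (-1 + (-3 + 270)*(1/7))**2)**2 = (68 + (-1 + 267*(1/7))**2)**2 = (68 + (-1 + 267/7)**2)**2 = (68 + (260/7)**2)**2 = (68 + 67600/49)**2 = (70932/49)**2 = 5031348624/2401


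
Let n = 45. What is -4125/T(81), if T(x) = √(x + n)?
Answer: -1375*√14/14 ≈ -367.48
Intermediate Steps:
T(x) = √(45 + x) (T(x) = √(x + 45) = √(45 + x))
-4125/T(81) = -4125/√(45 + 81) = -4125*√14/42 = -1375*√14/14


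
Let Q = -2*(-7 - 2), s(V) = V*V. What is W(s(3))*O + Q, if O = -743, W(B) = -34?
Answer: 25280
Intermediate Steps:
s(V) = V²
Q = 18 (Q = -2*(-9) = 18)
W(s(3))*O + Q = -34*(-743) + 18 = 25262 + 18 = 25280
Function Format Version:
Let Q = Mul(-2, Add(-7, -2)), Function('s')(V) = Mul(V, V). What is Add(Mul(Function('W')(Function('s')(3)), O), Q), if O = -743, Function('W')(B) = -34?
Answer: 25280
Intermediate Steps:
Function('s')(V) = Pow(V, 2)
Q = 18 (Q = Mul(-2, -9) = 18)
Add(Mul(Function('W')(Function('s')(3)), O), Q) = Add(Mul(-34, -743), 18) = Add(25262, 18) = 25280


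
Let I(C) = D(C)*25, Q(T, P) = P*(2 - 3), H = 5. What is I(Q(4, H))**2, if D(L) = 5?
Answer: 15625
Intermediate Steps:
Q(T, P) = -P (Q(T, P) = P*(-1) = -P)
I(C) = 125 (I(C) = 5*25 = 125)
I(Q(4, H))**2 = 125**2 = 15625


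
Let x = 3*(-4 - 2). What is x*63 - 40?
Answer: -1174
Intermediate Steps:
x = -18 (x = 3*(-6) = -18)
x*63 - 40 = -18*63 - 40 = -1134 - 40 = -1174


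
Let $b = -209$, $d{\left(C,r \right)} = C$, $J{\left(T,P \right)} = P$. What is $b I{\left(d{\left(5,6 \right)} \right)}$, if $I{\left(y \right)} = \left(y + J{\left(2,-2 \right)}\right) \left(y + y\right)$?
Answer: $-6270$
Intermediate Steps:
$I{\left(y \right)} = 2 y \left(-2 + y\right)$ ($I{\left(y \right)} = \left(y - 2\right) \left(y + y\right) = \left(-2 + y\right) 2 y = 2 y \left(-2 + y\right)$)
$b I{\left(d{\left(5,6 \right)} \right)} = - 209 \cdot 2 \cdot 5 \left(-2 + 5\right) = - 209 \cdot 2 \cdot 5 \cdot 3 = \left(-209\right) 30 = -6270$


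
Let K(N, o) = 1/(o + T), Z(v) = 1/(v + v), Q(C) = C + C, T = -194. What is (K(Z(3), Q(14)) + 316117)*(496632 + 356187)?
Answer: 44752036061799/166 ≈ 2.6959e+11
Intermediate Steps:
Q(C) = 2*C
Z(v) = 1/(2*v)
K(N, o) = 1/(-194 + o) (K(N, o) = 1/(o - 194) = 1/(-194 + o))
(K(Z(3), Q(14)) + 316117)*(496632 + 356187) = (1/(-194 + 2*14) + 316117)*(496632 + 356187) = (1/(-194 + 28) + 316117)*852819 = (1/(-166) + 316117)*852819 = (-1/166 + 316117)*852819 = (52475421/166)*852819 = 44752036061799/166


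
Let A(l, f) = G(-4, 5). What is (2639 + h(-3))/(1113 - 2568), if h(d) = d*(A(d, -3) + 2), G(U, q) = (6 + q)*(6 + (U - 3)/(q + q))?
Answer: -24581/14550 ≈ -1.6894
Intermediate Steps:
G(U, q) = (6 + q)*(6 + (-3 + U)/(2*q)) (G(U, q) = (6 + q)*(6 + (-3 + U)/((2*q))) = (6 + q)*(6 + (-3 + U)*(1/(2*q))) = (6 + q)*(6 + (-3 + U)/(2*q)))
A(l, f) = 583/10 (A(l, f) = (½)*(-18 + 6*(-4) + 5*(69 - 4 + 12*5))/5 = (½)*(⅕)*(-18 - 24 + 5*(69 - 4 + 60)) = (½)*(⅕)*(-18 - 24 + 5*125) = (½)*(⅕)*(-18 - 24 + 625) = (½)*(⅕)*583 = 583/10)
h(d) = 603*d/10 (h(d) = d*(583/10 + 2) = d*(603/10) = 603*d/10)
(2639 + h(-3))/(1113 - 2568) = (2639 + (603/10)*(-3))/(1113 - 2568) = (2639 - 1809/10)/(-1455) = (24581/10)*(-1/1455) = -24581/14550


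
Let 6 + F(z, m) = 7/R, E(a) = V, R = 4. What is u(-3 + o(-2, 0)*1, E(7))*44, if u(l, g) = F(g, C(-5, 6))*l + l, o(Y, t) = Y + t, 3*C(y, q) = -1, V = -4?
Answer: 715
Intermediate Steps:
E(a) = -4
C(y, q) = -⅓ (C(y, q) = (⅓)*(-1) = -⅓)
F(z, m) = -17/4 (F(z, m) = -6 + 7/4 = -17/4)
u(l, g) = -13*l/4 (u(l, g) = -17*l/4 + l = -13*l/4)
u(-3 + o(-2, 0)*1, E(7))*44 = -13*(-3 + (-2 + 0)*1)/4*44 = -13*(-3 - 2*1)/4*44 = -13*(-3 - 2)/4*44 = -13/4*(-5)*44 = (65/4)*44 = 715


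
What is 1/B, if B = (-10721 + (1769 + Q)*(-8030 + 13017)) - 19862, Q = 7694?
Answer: 1/47161398 ≈ 2.1204e-8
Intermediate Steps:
B = 47161398 (B = (-10721 + (1769 + 7694)*(-8030 + 13017)) - 19862 = (-10721 + 9463*4987) - 19862 = (-10721 + 47191981) - 19862 = 47181260 - 19862 = 47161398)
1/B = 1/47161398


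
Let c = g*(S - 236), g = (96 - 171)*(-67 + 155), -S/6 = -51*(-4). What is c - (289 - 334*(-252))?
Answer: 9551543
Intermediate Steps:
S = -1224 (S = -(-306)*(-4) = -6*204 = -1224)
g = -6600 (g = -75*88 = -6600)
c = 9636000 (c = -6600*(-1224 - 236) = -6600*(-1460) = 9636000)
c - (289 - 334*(-252)) = 9636000 - (289 - 334*(-252)) = 9636000 - (289 + 84168) = 9636000 - 1*84457 = 9636000 - 84457 = 9551543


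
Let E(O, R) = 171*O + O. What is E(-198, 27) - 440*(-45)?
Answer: -14256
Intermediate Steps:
E(O, R) = 172*O
E(-198, 27) - 440*(-45) = 172*(-198) - 440*(-45) = -34056 + 19800 = -14256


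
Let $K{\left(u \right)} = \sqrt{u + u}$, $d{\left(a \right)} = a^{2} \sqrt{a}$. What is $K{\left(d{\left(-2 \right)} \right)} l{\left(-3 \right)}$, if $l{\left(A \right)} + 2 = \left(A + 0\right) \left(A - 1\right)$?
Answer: $20 \sqrt[4]{-1} \cdot 2^{\frac{3}{4}} \approx 23.784 + 23.784 i$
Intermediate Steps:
$d{\left(a \right)} = a^{\frac{5}{2}}$
$l{\left(A \right)} = -2 + A \left(-1 + A\right)$ ($l{\left(A \right)} = -2 + \left(A + 0\right) \left(A - 1\right) = -2 + A \left(-1 + A\right)$)
$K{\left(u \right)} = \sqrt{2} \sqrt{u}$ ($K{\left(u \right)} = \sqrt{2 u} = \sqrt{2} \sqrt{u}$)
$K{\left(d{\left(-2 \right)} \right)} l{\left(-3 \right)} = \sqrt{2} \sqrt{\left(-2\right)^{\frac{5}{2}}} \left(-2 + \left(-3\right)^{2} - -3\right) = \sqrt{2} \sqrt{4 i \sqrt{2}} \left(-2 + 9 + 3\right) = \sqrt{2} \cdot 2 \sqrt[4]{2} \sqrt{i} 10 = 2 \cdot 2^{\frac{3}{4}} \sqrt{i} 10 = 20 \cdot 2^{\frac{3}{4}} \sqrt{i}$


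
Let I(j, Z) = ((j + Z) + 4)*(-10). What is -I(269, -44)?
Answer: 2290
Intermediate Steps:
I(j, Z) = -40 - 10*Z - 10*j (I(j, Z) = ((Z + j) + 4)*(-10) = (4 + Z + j)*(-10) = -40 - 10*Z - 10*j)
-I(269, -44) = -(-40 - 10*(-44) - 10*269) = -(-40 + 440 - 2690) = -1*(-2290) = 2290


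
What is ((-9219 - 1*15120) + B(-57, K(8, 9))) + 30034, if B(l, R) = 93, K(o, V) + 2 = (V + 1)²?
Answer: 5788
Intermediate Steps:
K(o, V) = -2 + (1 + V)² (K(o, V) = -2 + (V + 1)² = -2 + (1 + V)²)
((-9219 - 1*15120) + B(-57, K(8, 9))) + 30034 = ((-9219 - 1*15120) + 93) + 30034 = ((-9219 - 15120) + 93) + 30034 = (-24339 + 93) + 30034 = -24246 + 30034 = 5788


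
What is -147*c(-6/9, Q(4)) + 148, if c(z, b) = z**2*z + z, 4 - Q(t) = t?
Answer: 2606/9 ≈ 289.56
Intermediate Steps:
Q(t) = 4 - t
c(z, b) = z + z**3 (c(z, b) = z**3 + z = z + z**3)
-147*c(-6/9, Q(4)) + 148 = -147*(-6/9 + (-6/9)**3) + 148 = -147*(-6*1/9 + (-6*1/9)**3) + 148 = -147*(-2/3 + (-2/3)**3) + 148 = -147*(-2/3 - 8/27) + 148 = -147*(-26/27) + 148 = 1274/9 + 148 = 2606/9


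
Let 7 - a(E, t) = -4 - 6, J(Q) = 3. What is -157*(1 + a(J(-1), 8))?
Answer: -2826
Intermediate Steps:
a(E, t) = 17 (a(E, t) = 7 - (-4 - 6) = 7 - 1*(-10) = 7 + 10 = 17)
-157*(1 + a(J(-1), 8)) = -157*(1 + 17) = -157*18 = -2826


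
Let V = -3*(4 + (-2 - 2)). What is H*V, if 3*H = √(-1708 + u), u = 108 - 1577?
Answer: 0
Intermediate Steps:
u = -1469
V = 0 (V = -3*(4 - 4) = -3*0 = 0)
H = I*√353 (H = √(-1708 - 1469)/3 = √(-3177)/3 = (3*I*√353)/3 = I*√353 ≈ 18.788*I)
H*V = (I*√353)*0 = 0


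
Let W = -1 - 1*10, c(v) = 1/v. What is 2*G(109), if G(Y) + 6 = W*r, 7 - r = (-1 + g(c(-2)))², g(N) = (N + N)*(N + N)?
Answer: -166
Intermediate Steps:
W = -11 (W = -1 - 10 = -11)
g(N) = 4*N² (g(N) = (2*N)*(2*N) = 4*N²)
r = 7 (r = 7 - (-1 + 4*(1/(-2))²)² = 7 - (-1 + 4*(-½)²)² = 7 - (-1 + 4*(¼))² = 7 - (-1 + 1)² = 7 - 1*0² = 7 - 1*0 = 7 + 0 = 7)
G(Y) = -83 (G(Y) = -6 - 11*7 = -6 - 77 = -83)
2*G(109) = 2*(-83) = -166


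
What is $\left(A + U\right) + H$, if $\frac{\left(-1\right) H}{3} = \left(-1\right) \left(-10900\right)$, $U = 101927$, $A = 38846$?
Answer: $108073$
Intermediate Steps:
$H = -32700$ ($H = - 3 \left(\left(-1\right) \left(-10900\right)\right) = \left(-3\right) 10900 = -32700$)
$\left(A + U\right) + H = \left(38846 + 101927\right) - 32700 = 140773 - 32700 = 108073$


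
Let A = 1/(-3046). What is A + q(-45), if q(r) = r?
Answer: -137071/3046 ≈ -45.000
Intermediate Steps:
A = -1/3046 ≈ -0.00032830
A + q(-45) = -1/3046 - 45 = -137071/3046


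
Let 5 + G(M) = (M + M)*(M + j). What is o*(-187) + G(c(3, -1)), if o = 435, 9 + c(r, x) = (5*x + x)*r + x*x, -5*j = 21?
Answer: -398898/5 ≈ -79780.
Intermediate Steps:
j = -21/5 (j = -⅕*21 = -21/5 ≈ -4.2000)
c(r, x) = -9 + x² + 6*r*x (c(r, x) = -9 + ((5*x + x)*r + x*x) = -9 + ((6*x)*r + x²) = -9 + (6*r*x + x²) = -9 + (x² + 6*r*x) = -9 + x² + 6*r*x)
G(M) = -5 + 2*M*(-21/5 + M) (G(M) = -5 + (M + M)*(M - 21/5) = -5 + (2*M)*(-21/5 + M) = -5 + 2*M*(-21/5 + M))
o*(-187) + G(c(3, -1)) = 435*(-187) + (-5 + 2*(-9 + (-1)² + 6*3*(-1))² - 42*(-9 + (-1)² + 6*3*(-1))/5) = -81345 + (-5 + 2*(-9 + 1 - 18)² - 42*(-9 + 1 - 18)/5) = -81345 + (-5 + 2*(-26)² - 42/5*(-26)) = -81345 + (-5 + 2*676 + 1092/5) = -81345 + (-5 + 1352 + 1092/5) = -81345 + 7827/5 = -398898/5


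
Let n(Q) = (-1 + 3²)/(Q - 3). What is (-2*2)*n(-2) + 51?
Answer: 287/5 ≈ 57.400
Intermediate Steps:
n(Q) = 8/(-3 + Q) (n(Q) = (-1 + 9)/(-3 + Q) = 8/(-3 + Q))
(-2*2)*n(-2) + 51 = (-2*2)*(8/(-3 - 2)) + 51 = -32/(-5) + 51 = -32*(-1)/5 + 51 = -4*(-8/5) + 51 = 32/5 + 51 = 287/5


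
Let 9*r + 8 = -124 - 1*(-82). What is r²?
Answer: 2500/81 ≈ 30.864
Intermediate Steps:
r = -50/9 (r = -8/9 + (-124 - 1*(-82))/9 = -8/9 + (-124 + 82)/9 = -8/9 + (⅑)*(-42) = -8/9 - 14/3 = -50/9 ≈ -5.5556)
r² = (-50/9)² = 2500/81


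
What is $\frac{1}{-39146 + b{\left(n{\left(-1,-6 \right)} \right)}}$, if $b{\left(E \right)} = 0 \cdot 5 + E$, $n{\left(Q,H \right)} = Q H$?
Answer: $- \frac{1}{39140} \approx -2.5549 \cdot 10^{-5}$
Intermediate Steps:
$n{\left(Q,H \right)} = H Q$
$b{\left(E \right)} = E$ ($b{\left(E \right)} = 0 + E = E$)
$\frac{1}{-39146 + b{\left(n{\left(-1,-6 \right)} \right)}} = \frac{1}{-39146 - -6} = \frac{1}{-39146 + 6} = \frac{1}{-39140} = - \frac{1}{39140}$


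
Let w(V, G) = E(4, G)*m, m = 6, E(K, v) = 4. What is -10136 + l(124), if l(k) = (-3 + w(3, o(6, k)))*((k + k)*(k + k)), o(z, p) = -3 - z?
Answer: 1281448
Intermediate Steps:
w(V, G) = 24 (w(V, G) = 4*6 = 24)
l(k) = 84*k**2 (l(k) = (-3 + 24)*((k + k)*(k + k)) = 21*((2*k)*(2*k)) = 21*(4*k**2) = 84*k**2)
-10136 + l(124) = -10136 + 84*124**2 = -10136 + 84*15376 = -10136 + 1291584 = 1281448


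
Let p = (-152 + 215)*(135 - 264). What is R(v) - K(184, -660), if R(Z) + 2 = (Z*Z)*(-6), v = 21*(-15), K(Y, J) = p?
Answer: -587225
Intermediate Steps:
p = -8127 (p = 63*(-129) = -8127)
K(Y, J) = -8127
v = -315
R(Z) = -2 - 6*Z² (R(Z) = -2 + (Z*Z)*(-6) = -2 + Z²*(-6) = -2 - 6*Z²)
R(v) - K(184, -660) = (-2 - 6*(-315)²) - 1*(-8127) = (-2 - 6*99225) + 8127 = (-2 - 595350) + 8127 = -595352 + 8127 = -587225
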